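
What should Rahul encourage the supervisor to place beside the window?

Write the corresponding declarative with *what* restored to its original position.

Rahul should encourage the supervisor to place what beside the window.

'what' is the direct object of 'place'. Wh-movement fronts it, leaving a gap right after 'place':
What should Rahul encourage the supervisor to place ___ beside the window?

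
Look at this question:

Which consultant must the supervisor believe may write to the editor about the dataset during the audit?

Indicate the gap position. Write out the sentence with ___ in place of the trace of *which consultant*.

Which consultant must the supervisor believe ___ may write to the editor about the dataset during the audit?

In situ: The supervisor must believe which consultant may write to the editor about the dataset during the audit.
'which consultant' functions as the subject of the clause embedded under 'believe'. The gap is right after 'believe'.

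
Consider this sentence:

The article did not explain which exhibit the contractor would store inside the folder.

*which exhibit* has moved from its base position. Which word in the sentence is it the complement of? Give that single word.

store

Underlying clause: The contractor would store which exhibit inside the folder.
'which exhibit' functions as the direct object of 'store'. Fronting leaves a gap immediately after 'store':
The article did not explain which exhibit the contractor would store ___ inside the folder.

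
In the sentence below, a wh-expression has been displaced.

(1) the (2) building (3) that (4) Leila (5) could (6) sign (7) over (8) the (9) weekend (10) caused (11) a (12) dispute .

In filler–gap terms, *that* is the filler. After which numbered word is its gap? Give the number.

'that' is the direct object of 'sign'. Fronting leaves a gap immediately after 'sign':
The building that Leila could sign ___ over the weekend caused a dispute.
'sign' is word 6.

6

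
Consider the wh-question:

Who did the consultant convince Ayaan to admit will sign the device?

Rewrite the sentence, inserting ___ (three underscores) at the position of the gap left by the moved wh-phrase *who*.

Who did the consultant convince Ayaan to admit ___ will sign the device?

Pre-movement form: The consultant did convince Ayaan to admit who will sign the device.
'who' is the subject of the clause embedded under 'admit'. The gap is right after 'admit'.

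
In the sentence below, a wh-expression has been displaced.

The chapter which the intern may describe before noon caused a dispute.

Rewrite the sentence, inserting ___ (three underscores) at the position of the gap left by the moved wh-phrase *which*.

The filler 'which' is interpreted as the direct object of 'describe'. The gap is right after 'describe'.

The chapter which the intern may describe ___ before noon caused a dispute.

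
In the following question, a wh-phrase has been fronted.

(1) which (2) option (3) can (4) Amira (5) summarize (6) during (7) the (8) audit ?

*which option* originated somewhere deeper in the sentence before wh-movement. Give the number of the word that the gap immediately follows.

5

Pre-movement form: Amira can summarize which option during the audit.
'which option' functions as the direct object of 'summarize'. It moves to the left edge, and the trace sits right after 'summarize':
Which option can Amira summarize ___ during the audit?
'summarize' is word 5.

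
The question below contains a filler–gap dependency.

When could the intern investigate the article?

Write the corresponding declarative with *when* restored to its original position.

'when' is the temporal adjunct. It moves to the left edge, and the trace sits right after 'article':
When could the intern investigate the article ___?

The intern could investigate the article when.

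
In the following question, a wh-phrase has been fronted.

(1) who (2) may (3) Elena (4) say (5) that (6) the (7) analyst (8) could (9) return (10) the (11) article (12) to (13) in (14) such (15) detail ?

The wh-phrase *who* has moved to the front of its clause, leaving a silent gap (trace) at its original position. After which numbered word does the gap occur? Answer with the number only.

Pre-movement form: Elena may say that the analyst could return the article to who in such detail.
The filler 'who' is interpreted as the object of the preposition 'to' (recipient of 'return'). Fronting leaves a gap immediately after 'to':
Who may Elena say that the analyst could return the article to ___ in such detail?
'to' is word 12.

12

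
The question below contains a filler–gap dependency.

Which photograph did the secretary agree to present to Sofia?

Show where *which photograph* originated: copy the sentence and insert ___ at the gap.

Which photograph did the secretary agree to present ___ to Sofia?

In situ: The secretary did agree to present which photograph to Sofia.
'which photograph' functions as the direct object of 'present'. The gap is right after 'present'.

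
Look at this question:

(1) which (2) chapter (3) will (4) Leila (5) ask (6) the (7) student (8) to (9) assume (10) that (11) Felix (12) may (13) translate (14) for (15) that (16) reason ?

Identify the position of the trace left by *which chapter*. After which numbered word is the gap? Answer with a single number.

13

Before movement: Leila will ask the student to assume that Felix may translate which chapter for that reason.
'which chapter' is the direct object of 'translate'. Wh-movement fronts it, leaving a gap right after 'translate':
Which chapter will Leila ask the student to assume that Felix may translate ___ for that reason?
'translate' is word 13.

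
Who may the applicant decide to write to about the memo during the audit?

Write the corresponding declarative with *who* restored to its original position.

The filler 'who' is interpreted as the object of the preposition 'to'. Fronting leaves a gap immediately after 'to':
Who may the applicant decide to write to ___ about the memo during the audit?

The applicant may decide to write to who about the memo during the audit.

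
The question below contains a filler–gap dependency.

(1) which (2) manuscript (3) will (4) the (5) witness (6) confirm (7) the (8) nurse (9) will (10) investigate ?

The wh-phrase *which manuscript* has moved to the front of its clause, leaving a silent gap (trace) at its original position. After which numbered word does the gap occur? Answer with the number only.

Before movement: The witness will confirm the nurse will investigate which manuscript.
The filler 'which manuscript' is interpreted as the direct object of 'investigate'. Fronting leaves a gap immediately after 'investigate':
Which manuscript will the witness confirm the nurse will investigate ___?
'investigate' is word 10.

10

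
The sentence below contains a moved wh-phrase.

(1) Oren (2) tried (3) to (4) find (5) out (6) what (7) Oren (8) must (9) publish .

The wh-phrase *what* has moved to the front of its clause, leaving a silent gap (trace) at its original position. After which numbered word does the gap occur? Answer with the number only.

9

Underlying clause: Oren must publish what.
'what' is the direct object of 'publish'. Wh-movement fronts it, leaving a gap right after 'publish':
Oren tried to find out what Oren must publish ___.
'publish' is word 9.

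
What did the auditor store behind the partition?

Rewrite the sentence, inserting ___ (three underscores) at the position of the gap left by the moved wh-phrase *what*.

Before movement: The auditor did store what behind the partition.
'what' functions as the direct object of 'store'. The gap is right after 'store'.

What did the auditor store ___ behind the partition?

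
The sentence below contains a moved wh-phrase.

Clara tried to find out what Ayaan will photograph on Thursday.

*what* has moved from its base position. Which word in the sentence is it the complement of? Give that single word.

photograph

Before movement: Ayaan will photograph what on Thursday.
The filler 'what' is interpreted as the direct object of 'photograph'. It moves to the left edge, and the trace sits right after 'photograph':
Clara tried to find out what Ayaan will photograph ___ on Thursday.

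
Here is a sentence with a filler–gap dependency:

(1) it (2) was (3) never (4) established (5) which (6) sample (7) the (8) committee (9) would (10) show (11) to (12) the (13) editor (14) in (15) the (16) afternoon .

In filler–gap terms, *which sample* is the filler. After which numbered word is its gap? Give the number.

10

Pre-movement form: The committee would show which sample to the editor in the afternoon.
The filler 'which sample' is interpreted as the direct object of 'show'. Wh-movement fronts it, leaving a gap right after 'show':
It was never established which sample the committee would show ___ to the editor in the afternoon.
'show' is word 10.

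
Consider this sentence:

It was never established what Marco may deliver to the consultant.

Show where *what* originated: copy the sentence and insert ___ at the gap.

It was never established what Marco may deliver ___ to the consultant.

Underlying clause: Marco may deliver what to the consultant.
'what' is the direct object of 'deliver'. The gap is right after 'deliver'.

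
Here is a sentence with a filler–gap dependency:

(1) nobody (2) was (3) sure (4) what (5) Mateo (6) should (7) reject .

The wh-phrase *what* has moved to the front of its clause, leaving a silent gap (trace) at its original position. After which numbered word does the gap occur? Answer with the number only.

In situ: Mateo should reject what.
'what' functions as the direct object of 'reject'. Wh-movement fronts it, leaving a gap right after 'reject':
Nobody was sure what Mateo should reject ___.
'reject' is word 7.

7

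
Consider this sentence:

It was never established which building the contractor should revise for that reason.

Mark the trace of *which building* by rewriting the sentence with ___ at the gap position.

It was never established which building the contractor should revise ___ for that reason.

In situ: The contractor should revise which building for that reason.
'which building' is the direct object of 'revise'. The gap is right after 'revise'.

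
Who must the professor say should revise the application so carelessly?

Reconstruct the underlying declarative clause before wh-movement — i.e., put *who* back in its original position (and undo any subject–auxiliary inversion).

The professor must say who should revise the application so carelessly.

'who' is the subject of the clause embedded under 'say'. It moves to the left edge, and the trace sits right after 'say':
Who must the professor say ___ should revise the application so carelessly?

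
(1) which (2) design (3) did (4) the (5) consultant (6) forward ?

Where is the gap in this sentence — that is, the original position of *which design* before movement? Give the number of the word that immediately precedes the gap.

6

Before movement: The consultant did forward which design.
The filler 'which design' is interpreted as the direct object of 'forward'. Fronting leaves a gap immediately after 'forward':
Which design did the consultant forward ___?
'forward' is word 6.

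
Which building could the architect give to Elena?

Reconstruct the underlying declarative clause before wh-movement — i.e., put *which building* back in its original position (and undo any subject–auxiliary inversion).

The filler 'which building' is interpreted as the direct object of 'give'. It moves to the left edge, and the trace sits right after 'give':
Which building could the architect give ___ to Elena?

The architect could give which building to Elena.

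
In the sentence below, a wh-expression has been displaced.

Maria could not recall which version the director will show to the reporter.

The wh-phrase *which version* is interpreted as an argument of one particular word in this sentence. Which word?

Underlying clause: The director will show which version to the reporter.
The filler 'which version' is interpreted as the direct object of 'show'. Wh-movement fronts it, leaving a gap right after 'show':
Maria could not recall which version the director will show ___ to the reporter.

show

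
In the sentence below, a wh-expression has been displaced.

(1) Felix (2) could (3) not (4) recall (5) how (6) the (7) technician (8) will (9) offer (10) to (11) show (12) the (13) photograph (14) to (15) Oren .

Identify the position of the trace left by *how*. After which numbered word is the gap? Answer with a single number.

Pre-movement form: The technician will offer to show the photograph to Oren how.
'how' functions as the manner adjunct. Fronting leaves a gap immediately after 'Oren':
Felix could not recall how the technician will offer to show the photograph to Oren ___.
'Oren' is word 15.

15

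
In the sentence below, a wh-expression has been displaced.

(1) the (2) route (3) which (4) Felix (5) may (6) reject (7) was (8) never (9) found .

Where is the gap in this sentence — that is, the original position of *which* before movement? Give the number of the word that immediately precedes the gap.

6

The filler 'which' is interpreted as the direct object of 'reject'. Wh-movement fronts it, leaving a gap right after 'reject':
The route which Felix may reject ___ was never found.
'reject' is word 6.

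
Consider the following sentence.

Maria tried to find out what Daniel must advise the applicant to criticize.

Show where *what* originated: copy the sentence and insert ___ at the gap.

Underlying clause: Daniel must advise the applicant to criticize what.
The filler 'what' is interpreted as the direct object of 'criticize'. The gap is right after 'criticize'.

Maria tried to find out what Daniel must advise the applicant to criticize ___.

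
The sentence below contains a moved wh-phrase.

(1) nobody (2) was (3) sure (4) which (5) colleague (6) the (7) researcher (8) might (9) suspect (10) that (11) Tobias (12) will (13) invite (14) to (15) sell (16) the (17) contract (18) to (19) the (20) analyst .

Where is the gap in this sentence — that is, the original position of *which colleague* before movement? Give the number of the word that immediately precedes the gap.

13

In situ: The researcher might suspect that Tobias will invite which colleague to sell the contract to the analyst.
'which colleague' functions as the direct object of 'invite'. It moves to the left edge, and the trace sits right after 'invite':
Nobody was sure which colleague the researcher might suspect that Tobias will invite ___ to sell the contract to the analyst.
'invite' is word 13.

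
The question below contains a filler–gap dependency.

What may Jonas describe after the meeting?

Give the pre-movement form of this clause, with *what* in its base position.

Jonas may describe what after the meeting.

The filler 'what' is interpreted as the direct object of 'describe'. Fronting leaves a gap immediately after 'describe':
What may Jonas describe ___ after the meeting?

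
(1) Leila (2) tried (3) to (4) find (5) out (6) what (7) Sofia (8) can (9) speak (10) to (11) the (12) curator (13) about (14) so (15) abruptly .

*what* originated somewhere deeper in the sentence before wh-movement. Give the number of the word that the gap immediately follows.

13

Pre-movement form: Sofia can speak to the curator about what so abruptly.
'what' is the object of the preposition 'about'. Fronting leaves a gap immediately after 'about':
Leila tried to find out what Sofia can speak to the curator about ___ so abruptly.
'about' is word 13.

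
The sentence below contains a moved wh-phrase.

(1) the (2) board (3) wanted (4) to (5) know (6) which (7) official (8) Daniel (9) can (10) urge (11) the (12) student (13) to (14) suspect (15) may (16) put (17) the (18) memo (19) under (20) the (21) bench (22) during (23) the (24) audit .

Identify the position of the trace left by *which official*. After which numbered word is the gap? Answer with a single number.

Pre-movement form: Daniel can urge the student to suspect which official may put the memo under the bench during the audit.
'which official' functions as the subject of the clause embedded under 'suspect'. It moves to the left edge, and the trace sits right after 'suspect':
The board wanted to know which official Daniel can urge the student to suspect ___ may put the memo under the bench during the audit.
'suspect' is word 14.

14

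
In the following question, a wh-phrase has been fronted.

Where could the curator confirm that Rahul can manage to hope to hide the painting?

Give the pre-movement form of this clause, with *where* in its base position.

'where' is the locative complement of 'hide'. Fronting leaves a gap immediately after 'painting':
Where could the curator confirm that Rahul can manage to hope to hide the painting ___?

The curator could confirm that Rahul can manage to hope to hide the painting where.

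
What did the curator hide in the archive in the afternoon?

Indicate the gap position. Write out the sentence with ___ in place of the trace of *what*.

Before movement: The curator did hide what in the archive in the afternoon.
'what' is the direct object of 'hide'. The gap is right after 'hide'.

What did the curator hide ___ in the archive in the afternoon?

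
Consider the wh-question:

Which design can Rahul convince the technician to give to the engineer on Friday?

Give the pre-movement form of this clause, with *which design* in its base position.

'which design' is the direct object of 'give'. Fronting leaves a gap immediately after 'give':
Which design can Rahul convince the technician to give ___ to the engineer on Friday?

Rahul can convince the technician to give which design to the engineer on Friday.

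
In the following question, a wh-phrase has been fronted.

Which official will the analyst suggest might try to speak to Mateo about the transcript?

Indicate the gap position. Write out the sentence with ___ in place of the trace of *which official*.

Which official will the analyst suggest ___ might try to speak to Mateo about the transcript?

Pre-movement form: The analyst will suggest which official might try to speak to Mateo about the transcript.
'which official' functions as the subject of the clause embedded under 'suggest'. The gap is right after 'suggest'.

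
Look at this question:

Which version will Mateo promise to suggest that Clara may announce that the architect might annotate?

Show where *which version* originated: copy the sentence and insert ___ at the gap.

Before movement: Mateo will promise to suggest that Clara may announce that the architect might annotate which version.
'which version' is the direct object of 'annotate'. The gap is right after 'annotate'.

Which version will Mateo promise to suggest that Clara may announce that the architect might annotate ___?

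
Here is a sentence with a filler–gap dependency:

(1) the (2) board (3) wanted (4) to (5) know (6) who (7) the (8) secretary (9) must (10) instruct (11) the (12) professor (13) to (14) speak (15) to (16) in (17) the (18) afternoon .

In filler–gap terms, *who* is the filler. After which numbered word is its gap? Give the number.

15

Pre-movement form: The secretary must instruct the professor to speak to who in the afternoon.
'who' is the object of the preposition 'to'. It moves to the left edge, and the trace sits right after 'to':
The board wanted to know who the secretary must instruct the professor to speak to ___ in the afternoon.
'to' is word 15.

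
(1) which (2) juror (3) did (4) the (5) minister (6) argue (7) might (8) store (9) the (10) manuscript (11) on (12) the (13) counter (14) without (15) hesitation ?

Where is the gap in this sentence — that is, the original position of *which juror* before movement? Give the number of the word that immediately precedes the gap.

Underlying clause: The minister did argue which juror might store the manuscript on the counter without hesitation.
The filler 'which juror' is interpreted as the subject of the clause embedded under 'argue'. Fronting leaves a gap immediately after 'argue':
Which juror did the minister argue ___ might store the manuscript on the counter without hesitation?
'argue' is word 6.

6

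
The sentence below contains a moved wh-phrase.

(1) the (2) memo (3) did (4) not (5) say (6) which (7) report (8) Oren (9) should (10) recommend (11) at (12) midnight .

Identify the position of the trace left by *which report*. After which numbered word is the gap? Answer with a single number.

Before movement: Oren should recommend which report at midnight.
The filler 'which report' is interpreted as the direct object of 'recommend'. Fronting leaves a gap immediately after 'recommend':
The memo did not say which report Oren should recommend ___ at midnight.
'recommend' is word 10.

10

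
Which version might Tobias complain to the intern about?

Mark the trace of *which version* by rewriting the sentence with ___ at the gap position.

Which version might Tobias complain to the intern about ___?

Pre-movement form: Tobias might complain to the intern about which version.
The filler 'which version' is interpreted as the object of the preposition 'about'. The gap is right after 'about'.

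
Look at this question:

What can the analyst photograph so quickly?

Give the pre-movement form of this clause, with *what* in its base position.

The analyst can photograph what so quickly.

'what' functions as the direct object of 'photograph'. Wh-movement fronts it, leaving a gap right after 'photograph':
What can the analyst photograph ___ so quickly?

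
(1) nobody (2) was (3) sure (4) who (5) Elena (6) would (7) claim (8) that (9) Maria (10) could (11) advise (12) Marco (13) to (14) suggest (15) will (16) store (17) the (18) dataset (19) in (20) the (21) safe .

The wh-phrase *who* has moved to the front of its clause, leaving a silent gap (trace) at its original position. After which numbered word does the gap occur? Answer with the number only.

Underlying clause: Elena would claim that Maria could advise Marco to suggest who will store the dataset in the safe.
'who' is the subject of the clause embedded under 'suggest'. It moves to the left edge, and the trace sits right after 'suggest':
Nobody was sure who Elena would claim that Maria could advise Marco to suggest ___ will store the dataset in the safe.
'suggest' is word 14.

14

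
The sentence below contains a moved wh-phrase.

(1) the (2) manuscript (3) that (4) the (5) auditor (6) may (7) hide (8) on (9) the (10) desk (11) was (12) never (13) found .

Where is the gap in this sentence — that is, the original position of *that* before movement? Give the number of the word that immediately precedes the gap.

7

'that' functions as the direct object of 'hide'. Fronting leaves a gap immediately after 'hide':
The manuscript that the auditor may hide ___ on the desk was never found.
'hide' is word 7.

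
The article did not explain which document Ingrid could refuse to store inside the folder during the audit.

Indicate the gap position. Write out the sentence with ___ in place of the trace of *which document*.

In situ: Ingrid could refuse to store which document inside the folder during the audit.
'which document' functions as the direct object of 'store'. The gap is right after 'store'.

The article did not explain which document Ingrid could refuse to store ___ inside the folder during the audit.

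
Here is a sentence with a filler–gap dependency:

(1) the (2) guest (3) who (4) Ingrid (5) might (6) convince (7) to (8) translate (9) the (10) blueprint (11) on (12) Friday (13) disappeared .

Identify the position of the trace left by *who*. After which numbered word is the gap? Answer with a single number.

The filler 'who' is interpreted as the direct object of 'convince'. It moves to the left edge, and the trace sits right after 'convince':
The guest who Ingrid might convince ___ to translate the blueprint on Friday disappeared.
'convince' is word 6.

6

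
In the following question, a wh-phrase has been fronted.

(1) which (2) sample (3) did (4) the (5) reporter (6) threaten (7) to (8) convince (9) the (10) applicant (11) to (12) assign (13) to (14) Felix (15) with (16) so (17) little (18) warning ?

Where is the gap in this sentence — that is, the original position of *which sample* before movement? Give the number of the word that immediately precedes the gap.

In situ: The reporter did threaten to convince the applicant to assign which sample to Felix with so little warning.
'which sample' is the direct object of 'assign'. It moves to the left edge, and the trace sits right after 'assign':
Which sample did the reporter threaten to convince the applicant to assign ___ to Felix with so little warning?
'assign' is word 12.

12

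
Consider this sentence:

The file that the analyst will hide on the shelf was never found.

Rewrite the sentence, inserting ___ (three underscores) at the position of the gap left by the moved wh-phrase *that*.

The file that the analyst will hide ___ on the shelf was never found.

'that' is the direct object of 'hide'. The gap is right after 'hide'.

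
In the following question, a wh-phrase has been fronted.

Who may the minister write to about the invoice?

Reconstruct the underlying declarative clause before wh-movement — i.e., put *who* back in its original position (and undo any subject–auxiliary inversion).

'who' functions as the object of the preposition 'to'. It moves to the left edge, and the trace sits right after 'to':
Who may the minister write to ___ about the invoice?

The minister may write to who about the invoice.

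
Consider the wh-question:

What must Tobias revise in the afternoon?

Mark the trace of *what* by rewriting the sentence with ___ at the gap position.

What must Tobias revise ___ in the afternoon?

Pre-movement form: Tobias must revise what in the afternoon.
'what' functions as the direct object of 'revise'. The gap is right after 'revise'.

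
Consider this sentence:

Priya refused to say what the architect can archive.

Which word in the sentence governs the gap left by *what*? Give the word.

In situ: The architect can archive what.
'what' is the direct object of 'archive'. Fronting leaves a gap immediately after 'archive':
Priya refused to say what the architect can archive ___.

archive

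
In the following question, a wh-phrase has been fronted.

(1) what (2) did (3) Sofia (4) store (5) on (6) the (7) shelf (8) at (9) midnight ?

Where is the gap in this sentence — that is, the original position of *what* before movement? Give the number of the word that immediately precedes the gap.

4

Pre-movement form: Sofia did store what on the shelf at midnight.
'what' functions as the direct object of 'store'. It moves to the left edge, and the trace sits right after 'store':
What did Sofia store ___ on the shelf at midnight?
'store' is word 4.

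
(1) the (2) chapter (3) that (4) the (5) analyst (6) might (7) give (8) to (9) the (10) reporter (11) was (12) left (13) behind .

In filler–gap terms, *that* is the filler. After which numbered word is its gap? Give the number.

7

'that' is the direct object of 'give'. Wh-movement fronts it, leaving a gap right after 'give':
The chapter that the analyst might give ___ to the reporter was left behind.
'give' is word 7.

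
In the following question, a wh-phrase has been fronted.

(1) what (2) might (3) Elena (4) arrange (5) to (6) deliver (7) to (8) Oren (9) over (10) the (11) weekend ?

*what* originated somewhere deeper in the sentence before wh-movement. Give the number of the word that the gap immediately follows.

Before movement: Elena might arrange to deliver what to Oren over the weekend.
'what' is the direct object of 'deliver'. Fronting leaves a gap immediately after 'deliver':
What might Elena arrange to deliver ___ to Oren over the weekend?
'deliver' is word 6.

6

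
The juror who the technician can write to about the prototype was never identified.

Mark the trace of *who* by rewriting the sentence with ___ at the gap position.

The juror who the technician can write to ___ about the prototype was never identified.

'who' functions as the object of the preposition 'to'. The gap is right after 'to'.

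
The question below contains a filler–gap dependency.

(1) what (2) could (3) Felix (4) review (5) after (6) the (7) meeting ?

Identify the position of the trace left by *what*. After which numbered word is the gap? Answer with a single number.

Pre-movement form: Felix could review what after the meeting.
'what' is the direct object of 'review'. It moves to the left edge, and the trace sits right after 'review':
What could Felix review ___ after the meeting?
'review' is word 4.

4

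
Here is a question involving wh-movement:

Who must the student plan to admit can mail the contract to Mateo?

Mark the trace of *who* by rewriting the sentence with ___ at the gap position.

Before movement: The student must plan to admit who can mail the contract to Mateo.
'who' functions as the subject of the clause embedded under 'admit'. The gap is right after 'admit'.

Who must the student plan to admit ___ can mail the contract to Mateo?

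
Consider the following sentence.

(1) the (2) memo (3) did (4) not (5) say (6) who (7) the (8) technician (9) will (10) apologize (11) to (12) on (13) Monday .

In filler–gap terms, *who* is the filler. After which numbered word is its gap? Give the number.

11

Before movement: The technician will apologize to who on Monday.
The filler 'who' is interpreted as the object of the preposition 'to'. Wh-movement fronts it, leaving a gap right after 'to':
The memo did not say who the technician will apologize to ___ on Monday.
'to' is word 11.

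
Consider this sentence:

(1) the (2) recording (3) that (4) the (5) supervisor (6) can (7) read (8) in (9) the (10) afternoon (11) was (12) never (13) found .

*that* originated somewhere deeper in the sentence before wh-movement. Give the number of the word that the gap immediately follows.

'that' functions as the direct object of 'read'. Wh-movement fronts it, leaving a gap right after 'read':
The recording that the supervisor can read ___ in the afternoon was never found.
'read' is word 7.

7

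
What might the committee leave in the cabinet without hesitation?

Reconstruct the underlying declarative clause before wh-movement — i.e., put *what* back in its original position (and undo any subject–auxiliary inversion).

'what' is the direct object of 'leave'. It moves to the left edge, and the trace sits right after 'leave':
What might the committee leave ___ in the cabinet without hesitation?

The committee might leave what in the cabinet without hesitation.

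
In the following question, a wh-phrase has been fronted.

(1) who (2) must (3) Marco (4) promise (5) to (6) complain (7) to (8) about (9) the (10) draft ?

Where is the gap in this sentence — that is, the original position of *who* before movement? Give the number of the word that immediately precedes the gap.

Underlying clause: Marco must promise to complain to who about the draft.
'who' is the object of the preposition 'to'. It moves to the left edge, and the trace sits right after 'to':
Who must Marco promise to complain to ___ about the draft?
'to' is word 7.

7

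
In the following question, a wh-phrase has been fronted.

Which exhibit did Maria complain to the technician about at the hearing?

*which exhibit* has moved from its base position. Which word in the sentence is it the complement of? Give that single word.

about

Before movement: Maria did complain to the technician about which exhibit at the hearing.
The filler 'which exhibit' is interpreted as the object of the preposition 'about'. It moves to the left edge, and the trace sits right after 'about':
Which exhibit did Maria complain to the technician about ___ at the hearing?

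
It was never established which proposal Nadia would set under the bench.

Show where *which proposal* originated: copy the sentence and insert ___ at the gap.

It was never established which proposal Nadia would set ___ under the bench.

Underlying clause: Nadia would set which proposal under the bench.
'which proposal' functions as the direct object of 'set'. The gap is right after 'set'.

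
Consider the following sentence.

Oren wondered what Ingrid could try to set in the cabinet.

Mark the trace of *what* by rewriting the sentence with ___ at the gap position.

Oren wondered what Ingrid could try to set ___ in the cabinet.

Pre-movement form: Ingrid could try to set what in the cabinet.
'what' is the direct object of 'set'. The gap is right after 'set'.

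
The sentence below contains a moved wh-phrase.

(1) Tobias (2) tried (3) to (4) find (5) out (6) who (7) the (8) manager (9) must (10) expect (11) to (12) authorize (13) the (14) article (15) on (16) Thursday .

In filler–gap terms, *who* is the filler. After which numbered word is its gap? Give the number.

In situ: The manager must expect who to authorize the article on Thursday.
'who' functions as the direct object of 'expect'. It moves to the left edge, and the trace sits right after 'expect':
Tobias tried to find out who the manager must expect ___ to authorize the article on Thursday.
'expect' is word 10.

10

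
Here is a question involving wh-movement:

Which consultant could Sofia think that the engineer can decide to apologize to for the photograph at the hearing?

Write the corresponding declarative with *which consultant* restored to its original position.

Sofia could think that the engineer can decide to apologize to which consultant for the photograph at the hearing.

'which consultant' functions as the object of the preposition 'to'. Wh-movement fronts it, leaving a gap right after 'to':
Which consultant could Sofia think that the engineer can decide to apologize to ___ for the photograph at the hearing?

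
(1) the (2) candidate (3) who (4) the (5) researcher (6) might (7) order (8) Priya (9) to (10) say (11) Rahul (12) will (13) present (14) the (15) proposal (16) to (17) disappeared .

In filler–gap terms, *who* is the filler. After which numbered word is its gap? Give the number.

'who' is the object of the preposition 'to' (recipient of 'present'). Wh-movement fronts it, leaving a gap right after 'to':
The candidate who the researcher might order Priya to say Rahul will present the proposal to ___ disappeared.
'to' is word 16.

16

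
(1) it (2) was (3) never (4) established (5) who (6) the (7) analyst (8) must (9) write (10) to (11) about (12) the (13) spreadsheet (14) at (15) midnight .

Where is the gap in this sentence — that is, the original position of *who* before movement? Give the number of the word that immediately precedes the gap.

Pre-movement form: The analyst must write to who about the spreadsheet at midnight.
'who' is the object of the preposition 'to'. Fronting leaves a gap immediately after 'to':
It was never established who the analyst must write to ___ about the spreadsheet at midnight.
'to' is word 10.

10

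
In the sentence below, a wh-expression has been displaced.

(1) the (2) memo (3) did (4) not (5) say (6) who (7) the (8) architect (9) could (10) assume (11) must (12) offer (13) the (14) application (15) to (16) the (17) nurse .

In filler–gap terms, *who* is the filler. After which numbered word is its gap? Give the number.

10

Pre-movement form: The architect could assume who must offer the application to the nurse.
The filler 'who' is interpreted as the subject of the clause embedded under 'assume'. It moves to the left edge, and the trace sits right after 'assume':
The memo did not say who the architect could assume ___ must offer the application to the nurse.
'assume' is word 10.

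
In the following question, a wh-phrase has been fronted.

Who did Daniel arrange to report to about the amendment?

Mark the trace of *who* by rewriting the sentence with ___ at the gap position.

Before movement: Daniel did arrange to report to who about the amendment.
'who' functions as the object of the preposition 'to'. The gap is right after 'to'.

Who did Daniel arrange to report to ___ about the amendment?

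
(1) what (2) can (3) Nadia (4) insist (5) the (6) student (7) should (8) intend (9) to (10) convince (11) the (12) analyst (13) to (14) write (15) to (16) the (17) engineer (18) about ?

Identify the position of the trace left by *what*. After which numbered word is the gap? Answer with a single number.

Underlying clause: Nadia can insist the student should intend to convince the analyst to write to the engineer about what.
'what' is the object of the preposition 'about'. It moves to the left edge, and the trace sits right after 'about':
What can Nadia insist the student should intend to convince the analyst to write to the engineer about ___?
'about' is word 18.

18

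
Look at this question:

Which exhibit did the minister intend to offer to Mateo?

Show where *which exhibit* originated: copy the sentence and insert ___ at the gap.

Which exhibit did the minister intend to offer ___ to Mateo?

Before movement: The minister did intend to offer which exhibit to Mateo.
The filler 'which exhibit' is interpreted as the direct object of 'offer'. The gap is right after 'offer'.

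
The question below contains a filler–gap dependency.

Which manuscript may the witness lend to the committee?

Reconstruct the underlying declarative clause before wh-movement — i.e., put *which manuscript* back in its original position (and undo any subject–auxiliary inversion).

The filler 'which manuscript' is interpreted as the direct object of 'lend'. It moves to the left edge, and the trace sits right after 'lend':
Which manuscript may the witness lend ___ to the committee?

The witness may lend which manuscript to the committee.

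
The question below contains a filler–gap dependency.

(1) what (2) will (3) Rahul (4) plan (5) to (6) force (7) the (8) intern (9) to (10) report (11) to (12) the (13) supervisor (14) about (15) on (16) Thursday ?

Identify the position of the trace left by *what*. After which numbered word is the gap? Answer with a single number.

14

Underlying clause: Rahul will plan to force the intern to report to the supervisor about what on Thursday.
'what' functions as the object of the preposition 'about'. Wh-movement fronts it, leaving a gap right after 'about':
What will Rahul plan to force the intern to report to the supervisor about ___ on Thursday?
'about' is word 14.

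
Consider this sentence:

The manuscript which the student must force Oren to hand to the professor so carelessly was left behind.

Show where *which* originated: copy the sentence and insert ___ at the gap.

'which' is the direct object of 'hand'. The gap is right after 'hand'.

The manuscript which the student must force Oren to hand ___ to the professor so carelessly was left behind.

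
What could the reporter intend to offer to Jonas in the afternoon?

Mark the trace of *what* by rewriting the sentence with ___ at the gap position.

What could the reporter intend to offer ___ to Jonas in the afternoon?

Pre-movement form: The reporter could intend to offer what to Jonas in the afternoon.
'what' is the direct object of 'offer'. The gap is right after 'offer'.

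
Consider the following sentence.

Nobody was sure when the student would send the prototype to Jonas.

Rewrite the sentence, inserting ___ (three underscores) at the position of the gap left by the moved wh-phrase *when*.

In situ: The student would send the prototype to Jonas when.
'when' is the temporal adjunct. The gap is right after 'Jonas'.

Nobody was sure when the student would send the prototype to Jonas ___.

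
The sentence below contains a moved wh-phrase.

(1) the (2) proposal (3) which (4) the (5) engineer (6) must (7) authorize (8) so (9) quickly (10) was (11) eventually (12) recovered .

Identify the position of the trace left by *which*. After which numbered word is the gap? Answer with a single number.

7

'which' is the direct object of 'authorize'. Wh-movement fronts it, leaving a gap right after 'authorize':
The proposal which the engineer must authorize ___ so quickly was eventually recovered.
'authorize' is word 7.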